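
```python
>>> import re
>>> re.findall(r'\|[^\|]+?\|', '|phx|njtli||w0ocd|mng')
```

Walking the string: at [0:5] → '|phx|'; at [11:18] → '|w0ocd|'.
No capturing groups, so `findall` returns the 2 full match strings.

['|phx|', '|w0ocd|']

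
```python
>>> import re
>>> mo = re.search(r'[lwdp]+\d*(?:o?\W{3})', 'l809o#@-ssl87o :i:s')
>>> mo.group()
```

Pattern: one or more of one of [lwdp], then zero or more of a digit; then optionally the literal 'o', then exactly 3 of a non-word character (non-capturing group).
Unlike `match`, `search` isn't anchored — it looks for the pattern anywhere in the string.
The match spans [0:8] → 'l809o#@-'.

'l809o#@-'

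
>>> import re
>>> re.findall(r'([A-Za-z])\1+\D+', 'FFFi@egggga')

`\1` has to match the exact text group 1 already captured.
Walking the string: at [0:11] match 'FFFi@egggga', group 1 = 'F'.
One capturing group, so `findall` returns just the captured substring from the one match — 1 in all.

['F']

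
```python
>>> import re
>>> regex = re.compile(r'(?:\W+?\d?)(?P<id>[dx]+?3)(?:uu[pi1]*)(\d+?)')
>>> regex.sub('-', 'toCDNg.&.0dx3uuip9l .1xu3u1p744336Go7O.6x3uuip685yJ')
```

The pattern matches one or more of a non-word character (lazy), then optionally a digit (non-capturing group); then one or more of one of [dx] (lazy), then a literal '3' (captured as 'id'); then the literal 'uu', then zero or more of one of [pi1] (non-capturing group); then one or more of a digit (lazy) (captured).
Lazy quantifiers expand one character at a time until the remainder of the pattern can match.
Matches: at [6:18] → '.&.0dx3uuip9'; at [38:47] → '.6x3uuip6'.
Each match is replaced by '-'.

'toCDNg-l .1xu3u1p744336Go7O-85yJ'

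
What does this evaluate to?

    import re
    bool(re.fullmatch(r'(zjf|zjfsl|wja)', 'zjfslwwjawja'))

For `fullmatch`, every character of the input must be accounted for by the pattern.
Here the string isn't matched end-to-end, so the call returns None, and `bool(None)` is False.

False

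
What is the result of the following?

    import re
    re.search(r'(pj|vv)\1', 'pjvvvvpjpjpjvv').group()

`\1` is not a pattern — it's the concrete string captured by group 1, re-applied verbatim.
The match spans [2:6] → 'vvvv'.

'vvvv'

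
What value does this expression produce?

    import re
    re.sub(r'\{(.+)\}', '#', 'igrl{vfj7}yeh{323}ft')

'igrl#ft'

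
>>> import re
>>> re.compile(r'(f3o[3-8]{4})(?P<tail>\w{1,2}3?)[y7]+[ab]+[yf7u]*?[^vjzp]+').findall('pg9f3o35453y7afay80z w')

With 2 capturing groups, `findall` returns a 2-tuple per match.

[('f3o3545', '3y')]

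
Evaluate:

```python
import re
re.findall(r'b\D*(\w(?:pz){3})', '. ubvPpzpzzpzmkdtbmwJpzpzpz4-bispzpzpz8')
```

['Jpzpzpz', 'spzpzpz']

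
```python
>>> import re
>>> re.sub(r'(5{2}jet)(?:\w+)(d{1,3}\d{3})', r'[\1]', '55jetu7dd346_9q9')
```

'[55jet]_9q9'

The pattern matches exactly 2 of a literal '5', then the literal 'jet' (captured); then one or more of a word character (non-capturing group); then 1 to 3 of the literal 'd', then exactly 3 of a digit (captured).
Matches: at [0:12] → '55jetu7dd346'.
The replacement refers to a captured group, so each match is rewritten using its own captured text.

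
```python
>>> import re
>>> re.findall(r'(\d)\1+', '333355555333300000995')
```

['3', '5', '3', '0', '9']

After group 1 captures some text, `\1` only succeeds where that same text appears again.
Matches: at [0:4] match '3333', group 1 = '3'; at [4:9] match '55555', group 1 = '5'; at [9:13] match '3333', group 1 = '3'; at [13:18] match '00000', group 1 = '0'; at [18:20] match '99', group 1 = '9'.
`findall` collects group 1 from each match (5 total).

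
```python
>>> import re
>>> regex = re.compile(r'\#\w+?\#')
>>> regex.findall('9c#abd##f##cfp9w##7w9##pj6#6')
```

['#abd#', '#f#', '#cfp9w#', '#7w9#', '#pj6#']

Matches: at [2:7] → '#abd#'; at [7:10] → '#f#'; at [10:17] → '#cfp9w#'; at [17:22] → '#7w9#'; at [22:27] → '#pj6#'.
No capturing groups, so `findall` returns the 5 full match strings.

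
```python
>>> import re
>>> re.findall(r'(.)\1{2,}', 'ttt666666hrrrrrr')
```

['t', '6', 'r']

`\1` has to match the exact text group 1 already captured.
Matches: at [0:3] match 'ttt', group 1 = 't'; at [3:9] match '666666', group 1 = '6'; at [10:16] match 'rrrrrr', group 1 = 'r'.
With a single group, `findall` returns only what that group captured — 3 items.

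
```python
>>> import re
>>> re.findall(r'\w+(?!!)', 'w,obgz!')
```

A negative assertion filters positions out without eating any characters.
Since nothing is captured, `findall` lists the 2 matched substrings directly.

['w', 'obg']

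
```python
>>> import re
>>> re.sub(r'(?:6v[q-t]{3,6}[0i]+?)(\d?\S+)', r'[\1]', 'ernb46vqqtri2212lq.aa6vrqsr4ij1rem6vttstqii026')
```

Each match is replaced using the text its own group 1 captured.

'ernb4[2212lq.aa6vrqsr4ij1rem6vttstqii026]'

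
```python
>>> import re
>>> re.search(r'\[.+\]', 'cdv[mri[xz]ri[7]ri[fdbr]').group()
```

The match spans [3:24] → '[mri[xz]ri[7]ri[fdbr]'.

'[mri[xz]ri[7]ri[fdbr]'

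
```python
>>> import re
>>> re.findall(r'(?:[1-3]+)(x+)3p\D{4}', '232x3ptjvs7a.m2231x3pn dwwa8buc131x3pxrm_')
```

['x', 'x', 'x']

With a single group, `findall` returns only what that group captured — 3 items.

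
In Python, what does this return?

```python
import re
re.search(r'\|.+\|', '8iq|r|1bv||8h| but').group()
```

'|r|1bv||8h|'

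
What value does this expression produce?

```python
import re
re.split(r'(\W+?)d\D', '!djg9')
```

['', '!', 'g9']

Because the pattern has a capturing group, `split` also inserts each captured text between the pieces.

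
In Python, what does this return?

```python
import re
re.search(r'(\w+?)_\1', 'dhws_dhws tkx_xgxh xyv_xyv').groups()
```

('dhws',)

The backreference `\1` re-matches whatever the first group consumed, character for character.
`re.search` scans for the first position where the pattern succeeds.
The match spans [0:9] → 'dhws_dhws'.
Captured: group 1 = 'dhws'.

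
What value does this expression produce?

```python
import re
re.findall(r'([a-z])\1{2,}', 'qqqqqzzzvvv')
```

The backreference `\1` re-matches whatever the first group consumed, character for character.
Matches: at [0:5] match 'qqqqq', group 1 = 'q'; at [5:8] match 'zzz', group 1 = 'z'; at [8:11] match 'vvv', group 1 = 'v'.
With a single group, `findall` returns only what that group captured — 3 items.

['q', 'z', 'v']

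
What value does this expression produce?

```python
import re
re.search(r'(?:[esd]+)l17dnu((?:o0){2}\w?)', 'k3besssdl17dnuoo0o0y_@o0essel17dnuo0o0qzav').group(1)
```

The match spans [24:39] → 'essel17dnuo0o0q'.
Captured: group 1 = 'o0o0q'.

'o0o0q'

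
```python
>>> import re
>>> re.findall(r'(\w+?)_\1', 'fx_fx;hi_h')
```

['fx']

A backreference is literal: `\1` must see the identical characters the first group matched.
Matches: at [0:5] match 'fx_fx', group 1 = 'fx'.
`findall` collects group 1 from the one match (1 total).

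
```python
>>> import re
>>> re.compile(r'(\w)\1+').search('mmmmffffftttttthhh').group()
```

`\1` has to match the exact text group 1 already captured.
`re.search` tries every starting position until one works.
The match spans [0:4] → 'mmmm'.
Captured: group 1 = 'm'.

'mmmm'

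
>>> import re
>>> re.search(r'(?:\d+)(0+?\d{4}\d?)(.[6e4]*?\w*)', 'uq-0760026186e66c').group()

'0760026186e66c'

Pattern: one or more of a digit (non-capturing group); then one or more of the literal '0' (lazy), then exactly 4 of a digit, then optionally a digit (captured); then any character, then zero or more of one of [6e4] (lazy), then zero or more of a word character (captured).
`search` walks the string left to right and returns the first match it finds.
The match spans [3:17] → '0760026186e66c'.
Captured: group 1 = '026186', group 2 = 'e66c'.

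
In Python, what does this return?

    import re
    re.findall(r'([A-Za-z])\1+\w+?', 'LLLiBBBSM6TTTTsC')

['L', 'B', 'T']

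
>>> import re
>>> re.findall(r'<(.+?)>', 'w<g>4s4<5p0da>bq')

['g', '5p0da']

The `?` after the quantifier makes it lazy — it takes as little as possible before letting the rest of the pattern try.
Matches: at [1:4] match '<g>', group 1 = 'g'; at [7:14] match '<5p0da>', group 1 = '5p0da'.
One capturing group, so `findall` returns just the captured substring from each match — 2 in all.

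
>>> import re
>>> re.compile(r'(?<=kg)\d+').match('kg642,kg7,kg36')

None

`re.match` won't scan ahead — the pattern has to work from the very first character.
Here the string doesn't start with a match, so the call returns None.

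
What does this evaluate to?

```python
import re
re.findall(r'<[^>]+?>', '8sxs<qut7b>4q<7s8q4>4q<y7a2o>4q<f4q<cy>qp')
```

Walking the string: at [4:11] → '<qut7b>'; at [13:20] → '<7s8q4>'; at [22:29] → '<y7a2o>'; at [31:39] → '<f4q<cy>'.
With no groups in the pattern, `findall` gives back each whole match — 4 here.

['<qut7b>', '<7s8q4>', '<y7a2o>', '<f4q<cy>']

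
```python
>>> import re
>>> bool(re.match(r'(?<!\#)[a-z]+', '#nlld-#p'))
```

With `match`, the pattern is implicitly anchored at the beginning.
Here the string doesn't start with a match, so the call returns None, and `bool(None)` is False.

False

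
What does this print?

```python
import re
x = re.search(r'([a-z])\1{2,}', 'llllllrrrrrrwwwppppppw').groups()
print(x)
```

('l',)

The match spans [0:6] → 'llllll'.
Captured: group 1 = 'l'.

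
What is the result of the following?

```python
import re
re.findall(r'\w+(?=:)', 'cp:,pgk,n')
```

['cp']

The lookaround is zero-width — it requires the adjacent text to match without consuming it, so the asserted text isn't part of the match.
`findall` yields the raw match text (1 of them) because the pattern has no groups.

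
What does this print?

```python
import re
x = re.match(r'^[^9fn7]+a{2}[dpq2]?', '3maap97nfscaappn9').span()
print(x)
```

(0, 5)

With `match`, the pattern is implicitly anchored at the beginning.
The match spans [0:5] → '3maap'.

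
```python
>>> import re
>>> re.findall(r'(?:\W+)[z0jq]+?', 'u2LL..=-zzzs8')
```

['..=-z']

Because the quantifier is non-greedy, it stops expanding at the earliest point where the rest of the pattern can succeed.
`findall` yields the raw match text (1 of them) because the pattern has no groups.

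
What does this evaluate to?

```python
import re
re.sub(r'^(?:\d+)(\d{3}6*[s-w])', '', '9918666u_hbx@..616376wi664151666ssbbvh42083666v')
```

'_hbx@..616376wi664151666ssbbvh42083666v'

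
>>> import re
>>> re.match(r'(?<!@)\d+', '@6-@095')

The negative lookaround is zero-width — it rules out positions where the adjacent text would match, without consuming anything.
With `match`, the pattern is implicitly anchored at the beginning.
Here position 0 doesn't satisfy it, so the call returns None.

None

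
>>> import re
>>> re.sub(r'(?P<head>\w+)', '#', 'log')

'#'

Each match is replaced by '#'.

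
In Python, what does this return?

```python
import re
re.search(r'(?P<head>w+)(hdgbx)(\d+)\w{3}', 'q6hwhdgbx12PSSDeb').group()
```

Pattern: one or more of a literal 'w' (captured as 'head'); then the literal 'h', then the literal 'dg', then the literal 'bx' (captured); then one or more of a digit (captured); then exactly 3 of a word character.
Unlike `match`, `search` isn't anchored — it looks for the pattern anywhere in the string.
The match spans [3:14] → 'whdgbx12PSS'.
Captured: group 1 = 'w', group 2 = 'hdgbx', group 3 = '12'.

'whdgbx12PSS'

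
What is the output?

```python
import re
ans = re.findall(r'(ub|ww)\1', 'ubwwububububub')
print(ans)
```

['ub', 'ub']

`\1` is not a pattern — it's the concrete string captured by group 1, re-applied verbatim.
Matches: at [4:8] match 'ubub', group 1 = 'ub'; at [8:12] match 'ubub', group 1 = 'ub'.
Because there's exactly one group, `findall` drops the full match and keeps group 1 from each hit.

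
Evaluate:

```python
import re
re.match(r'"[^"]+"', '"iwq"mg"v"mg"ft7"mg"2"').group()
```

`re.match` won't scan ahead — the pattern has to work from the very first character.
The match spans [0:5] → '"iwq"'.

'"iwq"'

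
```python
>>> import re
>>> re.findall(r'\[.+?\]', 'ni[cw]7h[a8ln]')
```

['[cw]', '[a8ln]']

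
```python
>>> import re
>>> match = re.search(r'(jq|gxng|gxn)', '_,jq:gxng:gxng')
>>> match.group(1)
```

'jq'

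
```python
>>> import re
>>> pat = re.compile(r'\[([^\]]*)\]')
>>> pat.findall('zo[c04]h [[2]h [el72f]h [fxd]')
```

['c04', '[2', 'el72f', 'fxd']

Walking the string: at [2:7] match '[c04]', group 1 = 'c04'; at [9:13] match '[[2]', group 1 = '[2'; at [15:22] match '[el72f]', group 1 = 'el72f'; at [24:29] match '[fxd]', group 1 = 'fxd'.
With a single group, `findall` returns only what that group captured — 4 items.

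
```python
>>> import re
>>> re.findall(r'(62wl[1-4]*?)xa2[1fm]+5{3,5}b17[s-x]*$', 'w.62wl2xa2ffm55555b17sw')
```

The pattern matches the literal '62', then the literal 'wl', then zero or more of a character in [1-4] (lazy) (captured); then the literal 'xa2', then one or more of one of [1fm]; then 3 to 5 of the literal '5', then the literal 'b17', then zero or more of a character in [s-x]; then anchored at the end.
Walking the string: at [2:23] match '62wl2xa2ffm55555b17sw', group 1 = '62wl2'.
Because there's exactly one group, `findall` drops the full match and keeps group 1 from the one hit.

['62wl2']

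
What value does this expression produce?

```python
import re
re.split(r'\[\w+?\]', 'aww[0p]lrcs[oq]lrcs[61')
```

['aww', 'lrcs', 'lrcs[61']

Matches to split on: at [3:7] → '[0p]'; at [11:15] → '[oq]'.
The string is cut at each match, leaving 3 pieces.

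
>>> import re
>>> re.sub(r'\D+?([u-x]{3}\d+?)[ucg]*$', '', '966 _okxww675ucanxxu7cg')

'966 _okxww675'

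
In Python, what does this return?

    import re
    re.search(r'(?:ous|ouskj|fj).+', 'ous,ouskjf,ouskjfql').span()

`search` walks the string left to right and returns the first match it finds.
The match spans [0:19] → 'ous,ouskjf,ouskjfql'.

(0, 19)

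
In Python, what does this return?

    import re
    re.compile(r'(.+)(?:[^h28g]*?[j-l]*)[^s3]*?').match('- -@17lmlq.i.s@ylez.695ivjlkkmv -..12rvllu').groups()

The match spans [0:42] → '- -@17lmlq.i.s@ylez.695ivjlkkmv -..12rvllu'.
Captured: group 1 = '- -@17lmlq.i.s@ylez.695ivjlkkmv -..12rvllu'.

('- -@17lmlq.i.s@ylez.695ivjlkkmv -..12rvllu',)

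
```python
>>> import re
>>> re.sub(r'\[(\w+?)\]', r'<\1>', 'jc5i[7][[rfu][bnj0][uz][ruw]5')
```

'jc5i<7>[<rfu><bnj0><uz><ruw>5'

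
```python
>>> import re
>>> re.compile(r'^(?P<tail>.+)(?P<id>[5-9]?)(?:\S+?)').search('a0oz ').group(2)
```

The match spans [0:4] → 'a0oz'.
Captured: group 1 = 'a0o', group 2 = ''.

''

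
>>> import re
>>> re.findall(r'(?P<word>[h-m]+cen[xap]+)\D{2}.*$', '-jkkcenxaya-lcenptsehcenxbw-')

['jkkcenxa']

Pattern: one or more of a character in [h-m], then the literal 'cen', then one or more of one of [xap] (captured as 'word'); then exactly 2 of a non-digit, then zero or more of any character; then anchored at the end.
`findall` collects group 1 from the one match (1 total).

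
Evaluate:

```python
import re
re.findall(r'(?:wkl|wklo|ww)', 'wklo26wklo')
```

['wkl', 'wkl']

`|` is ordered: at each position the engine commits to the first alternative that works.
With no groups in the pattern, `findall` gives back each whole match — 2 here.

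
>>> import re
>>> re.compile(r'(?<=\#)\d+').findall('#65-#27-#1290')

['65', '27', '1290']

Because the assertion is zero-width, the text it checks is not consumed and won't appear in the result.
With no groups in the pattern, `findall` gives back each whole match — 3 here.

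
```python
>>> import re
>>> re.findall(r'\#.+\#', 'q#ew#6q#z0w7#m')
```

Scanning left to right: at [1:13] → '#ew#6q#z0w7#'.
With no groups in the pattern, `findall` gives back each whole match — 1 here.

['#ew#6q#z0w7#']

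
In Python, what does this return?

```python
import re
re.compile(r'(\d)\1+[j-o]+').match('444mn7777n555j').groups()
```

('4',)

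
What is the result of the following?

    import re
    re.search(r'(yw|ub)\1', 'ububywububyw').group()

'ubub'

`\1` is not a pattern — it's the concrete string captured by group 1, re-applied verbatim.
The match spans [0:4] → 'ubub'.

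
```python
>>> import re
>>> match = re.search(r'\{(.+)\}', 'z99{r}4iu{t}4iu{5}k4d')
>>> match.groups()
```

('r}4iu{t}4iu{5',)

The match spans [3:18] → '{r}4iu{t}4iu{5}'.
Captured: group 1 = 'r}4iu{t}4iu{5'.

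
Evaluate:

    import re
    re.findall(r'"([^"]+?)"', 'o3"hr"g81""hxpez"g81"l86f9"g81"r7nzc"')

['hr', 'hxpez', 'l86f9', 'r7nzc']

With a single group, `findall` returns only what that group captured — 4 items.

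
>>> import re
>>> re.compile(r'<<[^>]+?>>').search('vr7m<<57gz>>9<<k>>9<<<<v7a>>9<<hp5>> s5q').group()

'<<57gz>>'

`re.search` scans for the first position where the pattern succeeds.
The match spans [4:12] → '<<57gz>>'.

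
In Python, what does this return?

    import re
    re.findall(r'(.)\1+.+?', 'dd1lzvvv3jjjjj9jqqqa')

A backreference is literal: `\1` must see the identical characters the first group matched.
Because there's exactly one group, `findall` drops the full match and keeps group 1 from each hit.

['d', 'v', 'j', 'q']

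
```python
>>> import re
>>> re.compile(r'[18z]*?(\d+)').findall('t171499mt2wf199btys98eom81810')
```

['171499', '2', '199', '98', '81810']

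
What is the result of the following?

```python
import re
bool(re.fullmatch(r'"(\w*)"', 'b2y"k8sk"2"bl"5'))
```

For `fullmatch`, every character of the input must be accounted for by the pattern.
Here the string isn't matched end-to-end, so the call returns None, and `bool(None)` is False.

False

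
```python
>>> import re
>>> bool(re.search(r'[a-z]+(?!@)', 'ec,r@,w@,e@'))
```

True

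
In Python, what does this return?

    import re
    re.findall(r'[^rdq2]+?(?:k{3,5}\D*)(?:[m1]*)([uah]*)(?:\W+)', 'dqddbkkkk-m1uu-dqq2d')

With a single group, `findall` returns only what that group captured — 1 item.

['uu']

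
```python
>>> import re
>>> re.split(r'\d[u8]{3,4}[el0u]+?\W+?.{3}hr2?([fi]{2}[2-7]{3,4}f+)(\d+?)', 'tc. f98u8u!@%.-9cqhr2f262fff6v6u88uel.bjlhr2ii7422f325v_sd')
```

['tc. f98u8u!@%.-9cqhr2f262fff6v', 'ii7422f', '3', '25v_sd']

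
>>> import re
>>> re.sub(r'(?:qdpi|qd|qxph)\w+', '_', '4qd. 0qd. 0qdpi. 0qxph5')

'4qd. 0qd. 0_. 0_'

Every occurrence is swapped for '_'.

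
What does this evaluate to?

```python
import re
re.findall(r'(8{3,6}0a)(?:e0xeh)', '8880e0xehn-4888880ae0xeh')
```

`findall` collects group 1 from the one match (1 total).

['888880a']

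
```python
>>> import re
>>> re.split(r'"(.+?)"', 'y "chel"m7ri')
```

Matches to split on: at [2:8] → '"chel"'.
Because the pattern has a capturing group, `split` also inserts each captured text between the pieces.

['y ', 'chel', 'm7ri']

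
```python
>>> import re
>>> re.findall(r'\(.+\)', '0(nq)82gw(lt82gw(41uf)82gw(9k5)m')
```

['(nq)82gw(lt82gw(41uf)82gw(9k5)']

Matches: at [1:31] → '(nq)82gw(lt82gw(41uf)82gw(9k5)'.
`findall` yields the raw match text (1 of them) because the pattern has no groups.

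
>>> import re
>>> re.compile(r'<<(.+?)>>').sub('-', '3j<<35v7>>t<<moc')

'3j-t<<moc'

Each match is replaced by '-'.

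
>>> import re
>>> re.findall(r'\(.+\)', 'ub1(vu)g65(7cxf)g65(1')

With no groups in the pattern, `findall` gives back each whole match — 1 here.

['(vu)g65(7cxf)']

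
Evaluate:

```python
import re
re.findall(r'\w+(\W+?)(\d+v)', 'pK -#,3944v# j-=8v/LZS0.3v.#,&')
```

This matches one or more of a word character; then one or more of a non-word character (lazy) (captured); then one or more of a digit, then the literal 'v' (captured).
Walking the string: at [0:11] match 'pK -#,3944v', groups = (' -#,', '3944v'); at [13:18] match 'j-=8v', groups = ('-=', '8v'); at [19:26] match 'LZS0.3v', groups = ('.', '3v').
2 groups means each result is a tuple of 2 captured strings — 3 here.

[(' -#,', '3944v'), ('-=', '8v'), ('.', '3v')]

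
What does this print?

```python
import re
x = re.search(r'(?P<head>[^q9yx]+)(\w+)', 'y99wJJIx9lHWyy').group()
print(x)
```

The match spans [3:14] → 'wJJIx9lHWyy'.

wJJIx9lHWyy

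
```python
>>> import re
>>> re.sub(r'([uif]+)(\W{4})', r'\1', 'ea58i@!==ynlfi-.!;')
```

'ea58iynlfi'

`\1` in the replacement pulls in group 1's text for each match.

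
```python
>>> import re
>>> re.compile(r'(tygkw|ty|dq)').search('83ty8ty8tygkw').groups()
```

('ty',)

`re.search` scans for the first position where the pattern succeeds.
The match spans [2:4] → 'ty'.
Captured: group 1 = 'ty'.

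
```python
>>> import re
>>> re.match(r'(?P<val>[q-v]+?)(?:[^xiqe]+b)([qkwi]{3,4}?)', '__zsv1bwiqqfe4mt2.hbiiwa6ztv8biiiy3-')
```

None

The pattern matches one or more of a character in [q-v] (lazy) (captured as 'val'); then one or more of any character except [xiqe], then a literal 'b' (non-capturing group); then 3 to 4 of one of [qkwi] (lazy) (captured).
`re.match` only tries the pattern at the start of the string.
Here the pattern fails at index 0, so the call returns None.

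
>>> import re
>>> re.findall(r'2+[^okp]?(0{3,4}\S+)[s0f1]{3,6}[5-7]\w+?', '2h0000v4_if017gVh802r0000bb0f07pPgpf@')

['0000v4_if017gVh802r0000bb']

This matches one or more of a literal '2', then optionally any character except [okp]; then 3 to 4 of the literal '0', then one or more of a non-whitespace character (captured); then 3 to 6 of one of [s0f1], then a character in [5-7], then one or more of a word character (lazy).
With a single group, `findall` returns only what that group captured — 1 item.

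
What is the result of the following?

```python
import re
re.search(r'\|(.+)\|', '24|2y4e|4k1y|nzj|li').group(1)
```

'2y4e|4k1y|nzj'

`search` walks the string left to right and returns the first match it finds.
The match spans [2:17] → '|2y4e|4k1y|nzj|'.
Captured: group 1 = '2y4e|4k1y|nzj'.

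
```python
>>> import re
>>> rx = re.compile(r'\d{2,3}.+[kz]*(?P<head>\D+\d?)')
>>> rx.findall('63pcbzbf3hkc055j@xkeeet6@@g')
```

Pattern: 2 to 3 of a digit, then one or more of any character, then zero or more of one of [kz]; then one or more of a non-digit, then optionally a digit (captured as 'head').
Because there's exactly one group, `findall` drops the full match and keeps group 1 from the one hit.

['g']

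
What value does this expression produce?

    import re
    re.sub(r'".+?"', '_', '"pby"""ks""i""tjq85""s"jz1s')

With the lazy modifier that quantifier settles for the fewest repetitions that let the rest of the pattern succeed (the atoms after it are unaffected and can still be greedy).
Matches: at [0:5] → '"pby"'; at [5:10] → '""ks"'; at [10:13] → '"i"'; at [13:20] → '"tjq85"'; at [20:23] → '"s"'.
Every occurrence is swapped for '_'.

'_____jz1s'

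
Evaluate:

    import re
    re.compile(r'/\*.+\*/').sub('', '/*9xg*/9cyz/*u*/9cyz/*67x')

Every occurrence is swapped for ''.

'9cyz/*67x'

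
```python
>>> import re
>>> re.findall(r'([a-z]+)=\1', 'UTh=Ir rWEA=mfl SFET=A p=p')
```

['p']

The backreference `\1` re-matches whatever the first group consumed, character for character.
Walking the string: at [23:26] match 'p=p', group 1 = 'p'.
`findall` collects group 1 from the one match (1 total).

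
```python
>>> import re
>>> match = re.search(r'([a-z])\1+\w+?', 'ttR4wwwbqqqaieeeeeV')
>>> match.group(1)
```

't'

The backreference `\1` re-matches whatever the first group consumed, character for character.
`re.search` scans for the first position where the pattern succeeds.
The match spans [0:3] → 'ttR'.
Captured: group 1 = 't'.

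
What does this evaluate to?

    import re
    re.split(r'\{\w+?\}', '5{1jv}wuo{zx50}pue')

['5', 'wuo', 'pue']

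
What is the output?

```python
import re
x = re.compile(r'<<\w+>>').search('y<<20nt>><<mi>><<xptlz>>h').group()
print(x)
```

`re.search` tries every starting position until one works.
The match spans [1:9] → '<<20nt>>'.

<<20nt>>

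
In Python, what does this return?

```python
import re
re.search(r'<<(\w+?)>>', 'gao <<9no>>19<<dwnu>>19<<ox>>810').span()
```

The match spans [4:11] → '<<9no>>'.

(4, 11)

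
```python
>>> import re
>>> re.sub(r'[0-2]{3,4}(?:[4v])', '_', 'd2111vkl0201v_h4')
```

Every occurrence is swapped for '_'.

'd_kl__h4'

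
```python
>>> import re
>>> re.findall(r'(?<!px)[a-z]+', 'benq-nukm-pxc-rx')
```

['benq', 'nukm', 'pxc', 'rx']

Because the assertion is negative and zero-width, positions next to the forbidden text are skipped.
Matches: at [0:4] → 'benq'; at [5:9] → 'nukm'; at [10:13] → 'pxc'; at [14:16] → 'rx'.
Since nothing is captured, `findall` lists the 4 matched substrings directly.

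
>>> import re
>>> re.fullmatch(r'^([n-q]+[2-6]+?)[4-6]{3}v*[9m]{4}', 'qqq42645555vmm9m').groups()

('qqq42645',)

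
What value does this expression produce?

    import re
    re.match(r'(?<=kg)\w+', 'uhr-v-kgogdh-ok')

None

The lookaround is zero-width — it requires the adjacent text to match without consuming it, so the asserted text isn't part of the match.
With `match`, the pattern is implicitly anchored at the beginning.
Here position 0 doesn't satisfy it, so the call returns None.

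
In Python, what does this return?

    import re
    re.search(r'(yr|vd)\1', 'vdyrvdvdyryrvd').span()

After group 1 captures some text, `\1` only succeeds where that same text appears again.
`re.search` scans for the first position where the pattern succeeds.
The match spans [4:8] → 'vdvd'.
Captured: group 1 = 'vd'.

(4, 8)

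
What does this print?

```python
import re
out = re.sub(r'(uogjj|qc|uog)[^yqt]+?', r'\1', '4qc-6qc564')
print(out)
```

4qc6qc64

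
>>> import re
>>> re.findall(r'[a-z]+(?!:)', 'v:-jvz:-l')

['jv', 'l']

A negative assertion filters positions out without eating any characters.
Matches: at [3:5] → 'jv'; at [8:9] → 'l'.
`findall` yields the raw match text (2 of them) because the pattern has no groups.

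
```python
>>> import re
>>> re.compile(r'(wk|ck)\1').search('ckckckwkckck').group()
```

A backreference is literal: `\1` must see the identical characters the first group matched.
`re.search` scans for the first position where the pattern succeeds.
The match spans [0:4] → 'ckck'.
Captured: group 1 = 'ck'.

'ckck'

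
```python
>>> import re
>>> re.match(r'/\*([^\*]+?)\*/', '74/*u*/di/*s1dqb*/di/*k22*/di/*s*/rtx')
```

None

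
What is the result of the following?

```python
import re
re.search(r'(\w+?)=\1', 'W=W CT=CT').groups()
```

('W',)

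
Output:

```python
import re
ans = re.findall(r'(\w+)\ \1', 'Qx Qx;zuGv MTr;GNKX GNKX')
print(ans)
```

`\1` has to match the exact text group 1 already captured.
One capturing group, so `findall` returns just the captured substring from each match — 2 in all.

['Qx', 'GNKX']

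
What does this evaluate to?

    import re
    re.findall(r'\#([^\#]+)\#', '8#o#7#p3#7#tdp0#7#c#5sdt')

Scanning left to right: at [1:4] match '#o#', group 1 = 'o'; at [5:9] match '#p3#', group 1 = 'p3'; at [10:16] match '#tdp0#', group 1 = 'tdp0'; at [17:20] match '#c#', group 1 = 'c'.
Because there's exactly one group, `findall` drops the full match and keeps group 1 from each hit.

['o', 'p3', 'tdp0', 'c']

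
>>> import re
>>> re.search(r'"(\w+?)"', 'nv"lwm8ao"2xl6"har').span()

(2, 10)

`re.search` scans for the first position where the pattern succeeds.
The match spans [2:10] → '"lwm8ao"'.
Captured: group 1 = 'lwm8ao'.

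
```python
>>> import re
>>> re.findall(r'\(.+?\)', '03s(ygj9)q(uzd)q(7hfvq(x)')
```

Scanning left to right: at [3:9] → '(ygj9)'; at [10:15] → '(uzd)'; at [16:25] → '(7hfvq(x)'.
With no groups in the pattern, `findall` gives back each whole match — 3 here.

['(ygj9)', '(uzd)', '(7hfvq(x)']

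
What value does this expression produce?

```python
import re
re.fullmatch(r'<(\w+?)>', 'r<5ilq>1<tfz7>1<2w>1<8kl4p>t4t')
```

None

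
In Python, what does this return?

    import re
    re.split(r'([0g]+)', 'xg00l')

['x', 'g00', 'l']

This matches one or more of one of [0g] (captured).
Because the pattern has a capturing group, `split` also inserts each captured text between the pieces.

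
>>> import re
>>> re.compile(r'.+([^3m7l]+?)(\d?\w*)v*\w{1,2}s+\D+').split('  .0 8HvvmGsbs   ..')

The pattern matches one or more of any character; then one or more of any character except [3m7l] (lazy) (captured); then optionally a digit, then zero or more of a word character (captured); then zero or more of the literal 'v', then 1 to 2 of a word character, then one or more of the literal 's'; then one or more of a non-digit.
`re.split` interleaves the captured-group text with the surrounding fragments.

['', 's', '', '']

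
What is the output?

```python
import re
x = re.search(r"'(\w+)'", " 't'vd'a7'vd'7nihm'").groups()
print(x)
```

`search` walks the string left to right and returns the first match it finds.
The match spans [1:4] → "'t'".
Captured: group 1 = 't'.

('t',)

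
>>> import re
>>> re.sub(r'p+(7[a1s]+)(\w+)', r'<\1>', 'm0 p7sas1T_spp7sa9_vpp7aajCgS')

'm0 <7sas1>'

The pattern matches one or more of a literal 'p'; then the literal '7', then one or more of one of [a1s] (captured); then one or more of a word character (captured).
Matches: at [3:29] → 'p7sas1T_spp7sa9_vpp7aajCgS'.
Each match is replaced using the text its own group 1 captured.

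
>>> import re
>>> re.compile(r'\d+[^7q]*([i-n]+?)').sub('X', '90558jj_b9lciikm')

'X'

`sub` substitutes 'X' at each match site.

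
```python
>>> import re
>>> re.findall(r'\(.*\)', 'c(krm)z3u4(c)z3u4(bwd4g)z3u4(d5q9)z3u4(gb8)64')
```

Scanning left to right: at [1:43] → '(krm)z3u4(c)z3u4(bwd4g)z3u4(d5q9)z3u4(gb8)'.
With no groups in the pattern, `findall` gives back each whole match — 1 here.

['(krm)z3u4(c)z3u4(bwd4g)z3u4(d5q9)z3u4(gb8)']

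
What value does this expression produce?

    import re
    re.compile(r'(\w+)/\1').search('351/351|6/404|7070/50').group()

'351/351'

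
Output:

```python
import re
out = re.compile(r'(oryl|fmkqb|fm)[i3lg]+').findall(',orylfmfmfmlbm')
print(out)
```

['fm']

Walking the string: at [9:12] match 'fml', group 1 = 'fm'.
`findall` collects group 1 from the one match (1 total).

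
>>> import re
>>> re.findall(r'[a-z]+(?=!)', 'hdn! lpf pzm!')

['hdn', 'pzm']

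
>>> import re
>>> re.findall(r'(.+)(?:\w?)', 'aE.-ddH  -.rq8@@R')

This matches one or more of any character (captured); then optionally a word character (non-capturing group).
`findall` collects group 1 from the one match (1 total).

['aE.-ddH  -.rq8@@R']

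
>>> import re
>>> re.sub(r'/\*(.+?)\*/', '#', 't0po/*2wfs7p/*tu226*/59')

't0po#59'

Every occurrence is swapped for '#'.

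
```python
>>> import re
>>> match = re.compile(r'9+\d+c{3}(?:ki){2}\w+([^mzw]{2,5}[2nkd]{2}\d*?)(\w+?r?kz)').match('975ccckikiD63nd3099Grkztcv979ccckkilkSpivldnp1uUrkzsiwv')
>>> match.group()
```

This matches one or more of a literal '9'; then one or more of a digit, then exactly 3 of a literal 'c', then the literal 'ki' repeated 2 times; then one or more of a word character; then 2 to 5 of any character except [mzw], then exactly 2 of one of [2nkd], then zero or more of a digit (lazy) (captured); then one or more of a word character (lazy), then optionally the literal 'r', then the literal 'kz' (captured).
`match` is anchored at position 0; if the pattern doesn't fit there, it returns None.
The match spans [0:51] → '975ccckikiD63nd3099Grkztcv979ccckkilkSpivldnp1uUrkz'.
Captured: group 1 = 'vldn', group 2 = 'p1uUrkz'.

'975ccckikiD63nd3099Grkztcv979ccckkilkSpivldnp1uUrkz'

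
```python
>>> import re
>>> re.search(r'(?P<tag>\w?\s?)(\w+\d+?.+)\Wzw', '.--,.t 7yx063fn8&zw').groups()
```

('t ', '7yx063fn8')

Pattern: optionally a word character, then optionally whitespace (captured as 'tag'); then one or more of a word character, then one or more of a digit (lazy), then one or more of any character (captured); then a non-word character, then the literal 'zw'.
Unlike `match`, `search` isn't anchored — it looks for the pattern anywhere in the string.
The match spans [5:19] → 't 7yx063fn8&zw'.
Captured: group 1 = 't ', group 2 = '7yx063fn8'.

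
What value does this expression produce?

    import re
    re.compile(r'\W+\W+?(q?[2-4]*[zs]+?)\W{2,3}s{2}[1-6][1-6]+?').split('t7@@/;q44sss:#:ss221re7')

Pattern: one or more of a non-word character; then one or more of a non-word character (lazy); then optionally the literal 'q', then zero or more of a character in [2-4], then one or more of one of [zs] (lazy) (captured); then 2 to 3 of a non-word character, then exactly 2 of a literal 's', then a character in [1-6]; then one or more of a character in [1-6] (lazy).
Lazy quantifiers expand one character at a time until the remainder of the pattern can match.
Matches to split on: at [2:19] → '@@/;q44sss:#:ss22'.
`re.split` interleaves the captured-group text with the surrounding fragments.

['t7', 'q44sss', '1re7']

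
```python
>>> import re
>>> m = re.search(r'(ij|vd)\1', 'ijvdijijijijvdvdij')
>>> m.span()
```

A backreference is literal: `\1` must see the identical characters the first group matched.
`search` walks the string left to right and returns the first match it finds.
The match spans [4:8] → 'ijij'.
Captured: group 1 = 'ij'.

(4, 8)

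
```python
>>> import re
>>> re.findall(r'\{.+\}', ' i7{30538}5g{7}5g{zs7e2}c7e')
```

Since nothing is captured, `findall` lists the 1 matched substring directly.

['{30538}5g{7}5g{zs7e2}']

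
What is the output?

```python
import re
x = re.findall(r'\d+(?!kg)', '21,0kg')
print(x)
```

['21']

A negative assertion filters positions out without eating any characters.
No capturing groups, so `findall` returns the 1 full match string.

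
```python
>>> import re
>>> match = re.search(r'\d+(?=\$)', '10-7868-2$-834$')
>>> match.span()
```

(8, 9)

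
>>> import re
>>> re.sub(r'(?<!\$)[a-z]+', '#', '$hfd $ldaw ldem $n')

The negative lookaround is zero-width — it rules out positions where the adjacent text would match, without consuming anything.
Matches: at [2:4] → 'fd'; at [7:10] → 'daw'; at [11:15] → 'ldem'.
Each match is replaced by '#'.

'$h# $l# # $n'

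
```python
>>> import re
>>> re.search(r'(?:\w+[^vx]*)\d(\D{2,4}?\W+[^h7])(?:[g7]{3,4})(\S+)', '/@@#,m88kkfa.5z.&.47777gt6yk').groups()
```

('z.&.4', 'gt6yk')

The match spans [5:28] → 'm88kkfa.5z.&.47777gt6yk'.
Captured: group 1 = 'z.&.4', group 2 = 'gt6yk'.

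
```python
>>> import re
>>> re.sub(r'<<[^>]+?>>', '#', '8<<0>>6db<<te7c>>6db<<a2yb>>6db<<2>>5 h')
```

Each match is replaced by '#'.

'8#6db#6db#6db#5 h'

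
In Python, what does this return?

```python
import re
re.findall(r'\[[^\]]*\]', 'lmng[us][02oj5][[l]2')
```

['[us]', '[02oj5]', '[[l]']

`findall` yields the raw match text (3 of them) because the pattern has no groups.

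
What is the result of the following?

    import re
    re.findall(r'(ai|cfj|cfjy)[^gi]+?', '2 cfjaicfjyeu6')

['cfj', 'cfj']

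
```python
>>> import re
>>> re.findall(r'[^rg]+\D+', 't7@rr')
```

['t7@rr']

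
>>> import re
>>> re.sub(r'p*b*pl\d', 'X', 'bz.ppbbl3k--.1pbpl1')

'bz.ppbbl3k--.1X'

Pattern: zero or more of the literal 'p', then zero or more of a literal 'b', then the literal 'pl'; then a digit.
Matches: at [14:19] → 'pbpl1'.
`sub` substitutes 'X' at each match site.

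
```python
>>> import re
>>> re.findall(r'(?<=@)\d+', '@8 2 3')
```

['8']

Because the assertion is zero-width, the text it checks is not consumed and won't appear in the result.
No capturing groups, so `findall` returns the 1 full match string.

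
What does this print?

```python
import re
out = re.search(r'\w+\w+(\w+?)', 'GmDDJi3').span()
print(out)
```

This matches one or more of a word character; then one or more of a word character; then one or more of a word character (lazy) (captured).
`re.search` tries every starting position until one works.
The match spans [0:7] → 'GmDDJi3'.
Captured: group 1 = '3'.

(0, 7)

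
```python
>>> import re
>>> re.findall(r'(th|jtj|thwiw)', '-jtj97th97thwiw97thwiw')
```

`|` is ordered: at each position the engine commits to the first alternative that works.
Walking the string: at [1:4] match 'jtj', group 1 = 'jtj'; at [6:8] match 'th', group 1 = 'th'; at [10:12] match 'th', group 1 = 'th'; at [17:19] match 'th', group 1 = 'th'.
With a single group, `findall` returns only what that group captured — 4 items.

['jtj', 'th', 'th', 'th']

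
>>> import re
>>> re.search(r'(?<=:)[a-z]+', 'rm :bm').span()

Lookahead/lookbehind check context without consuming it, so the matched span excludes the asserted characters.
The match spans [4:6] → 'bm'.

(4, 6)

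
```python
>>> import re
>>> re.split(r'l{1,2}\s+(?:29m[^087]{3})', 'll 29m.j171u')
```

Each match becomes a cut point; 2 segments remain.

['', '71u']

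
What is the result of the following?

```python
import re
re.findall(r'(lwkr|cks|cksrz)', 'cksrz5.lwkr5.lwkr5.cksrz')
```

['cks', 'lwkr', 'lwkr', 'cks']

The regex engine tests alternatives in the order written; an earlier branch that matches wins even if a later one would match more.
Matches: at [0:3] match 'cks', group 1 = 'cks'; at [7:11] match 'lwkr', group 1 = 'lwkr'; at [13:17] match 'lwkr', group 1 = 'lwkr'; at [19:22] match 'cks', group 1 = 'cks'.
One capturing group, so `findall` returns just the captured substring from each match — 4 in all.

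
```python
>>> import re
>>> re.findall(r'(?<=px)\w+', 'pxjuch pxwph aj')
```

The positive lookaround only admits positions where the adjacent text matches; those characters stay outside the span.
Walking the string: at [2:6] → 'juch'; at [9:12] → 'wph'.
`findall` yields the raw match text (2 of them) because the pattern has no groups.

['juch', 'wph']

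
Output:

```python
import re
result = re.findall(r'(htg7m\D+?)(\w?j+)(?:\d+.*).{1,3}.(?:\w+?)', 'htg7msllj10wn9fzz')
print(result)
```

The pattern matches the literal 'ht', then the literal 'g7m', then one or more of a non-digit (lazy) (captured); then optionally a word character, then one or more of the literal 'j' (captured); then one or more of a digit, then zero or more of any character (non-capturing group); then 1 to 3 of any character, then any character; then one or more of a word character (lazy) (non-capturing group).
Matches: at [0:17] match 'htg7msllj10wn9fzz', groups = ('htg7msl', 'lj').
Multiple groups make `findall` return tuples — one 2-tuple for the one match.

[('htg7msl', 'lj')]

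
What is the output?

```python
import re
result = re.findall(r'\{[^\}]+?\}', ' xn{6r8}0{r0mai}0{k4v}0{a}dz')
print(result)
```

['{6r8}', '{r0mai}', '{k4v}', '{a}']

Matches: at [3:8] → '{6r8}'; at [9:16] → '{r0mai}'; at [17:22] → '{k4v}'; at [23:26] → '{a}'.
With no groups in the pattern, `findall` gives back each whole match — 4 here.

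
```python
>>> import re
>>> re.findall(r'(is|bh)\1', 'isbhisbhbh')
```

['bh']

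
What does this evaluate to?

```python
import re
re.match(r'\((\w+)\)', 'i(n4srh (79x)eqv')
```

`match` is anchored at position 0; if the pattern doesn't fit there, it returns None.
Here position 0 doesn't satisfy it, so the call returns None.

None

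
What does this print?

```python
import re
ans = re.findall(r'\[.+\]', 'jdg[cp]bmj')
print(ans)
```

Scanning left to right: at [3:7] → '[cp]'.
`findall` yields the raw match text (1 of them) because the pattern has no groups.

['[cp]']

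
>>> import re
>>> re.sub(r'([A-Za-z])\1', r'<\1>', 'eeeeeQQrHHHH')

'<e><e>e<Q>r<H><H>'

A backreference is literal: `\1` must see the identical characters the first group matched.
Matches: at [0:2] → 'ee'; at [2:4] → 'ee'; at [5:7] → 'QQ'; at [8:10] → 'HH'; at [10:12] → 'HH'.
Each match is replaced using the text its own group 1 captured.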